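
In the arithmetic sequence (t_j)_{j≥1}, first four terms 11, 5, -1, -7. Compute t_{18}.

Common difference d = -6.
t_j = 11 + (j - 1)·(-6).
t_{18} = 11 + 17·(-6) = -91.

-91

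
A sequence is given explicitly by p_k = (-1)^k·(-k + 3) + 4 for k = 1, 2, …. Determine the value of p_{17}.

18

(-1)^17 = -1; -k + 3 at k=17 is -14; so p_{17} = 18.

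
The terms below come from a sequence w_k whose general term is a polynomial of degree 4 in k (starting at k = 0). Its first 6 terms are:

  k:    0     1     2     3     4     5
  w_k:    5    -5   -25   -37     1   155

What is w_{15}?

39755

1st diffs: -10, -20, -12, 38, 154.
2nd diffs: -10, 8, 50, 116.
3rd diffs: 18, 42, 66.
4th diffs: 24, 24 (constant).
Newton forward-difference form: w_k = 5 + (-10)·C(k,1) + (-10)·C(k,2) + 18·C(k,3) + 24·C(k,4).
At k = 15: k = 15, so w_{15} = 5 - 150 - 1050 + 8190 + 32760 = 39755.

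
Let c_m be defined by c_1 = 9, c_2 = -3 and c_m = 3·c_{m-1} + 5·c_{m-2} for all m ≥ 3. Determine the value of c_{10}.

574737

Iterate the recurrence:
c_3 = 36;  c_4 = 93;  c_5 = 459;  c_6 = 1842;  c_7 = 7821;  c_8 = 32673;  c_9 = 137124;  c_{10} = 574737.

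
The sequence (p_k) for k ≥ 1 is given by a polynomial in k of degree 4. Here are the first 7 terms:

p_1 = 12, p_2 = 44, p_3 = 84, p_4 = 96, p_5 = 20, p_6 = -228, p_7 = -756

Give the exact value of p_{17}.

-62356

1st diffs: 32, 40, 12, -76, -248, -528.
2nd diffs: 8, -28, -88, -172, -280.
3rd diffs: -36, -60, -84, -108.
4th diffs: -24, -24, -24 (constant).
Newton forward-difference form: p_k = 12 + 32·C(k-1,1) + 8·C(k-1,2) + (-36)·C(k-1,3) + (-24)·C(k-1,4).
At k = 17: k-1 = 16, so p_{17} = 12 + 512 + 960 - 20160 - 43680 = -62356.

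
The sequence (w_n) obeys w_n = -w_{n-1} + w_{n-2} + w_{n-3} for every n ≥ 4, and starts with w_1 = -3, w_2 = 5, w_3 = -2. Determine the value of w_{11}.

2

Applying the relation repeatedly:
w_4 = 4, w_5 = -1, w_6 = 3, w_7 = 0, w_8 = 2, w_9 = 1, w_{10} = 1, w_{11} = 2.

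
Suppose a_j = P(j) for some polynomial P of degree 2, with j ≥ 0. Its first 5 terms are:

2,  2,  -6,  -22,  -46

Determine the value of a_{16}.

1st diffs: 0, -8, -16, -24.
2nd diffs: -8, -8, -8 (constant).
So a_j = -4j^2 + 4j + 2.
Evaluating at j = 16 gives a_{16} = -958.

-958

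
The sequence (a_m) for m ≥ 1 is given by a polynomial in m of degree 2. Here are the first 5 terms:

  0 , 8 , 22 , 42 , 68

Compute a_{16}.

750

1st diffs: 8, 14, 20, 26.
2nd diffs: 6, 6, 6 (constant).
So a_m = 3m^2 - m - 2.
Evaluating at m = 16 gives a_{16} = 750.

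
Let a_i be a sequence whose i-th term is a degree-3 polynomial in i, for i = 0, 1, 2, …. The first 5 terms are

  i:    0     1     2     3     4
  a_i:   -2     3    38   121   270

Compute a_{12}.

1st diffs: 5, 35, 83, 149.
2nd diffs: 30, 48, 66.
3rd diffs: 18, 18 (constant).
Newton forward-difference form: a_i = -2 + 5·C(i,1) + 30·C(i,2) + 18·C(i,3).
At i = 12: i = 12, so a_{12} = -2 + 60 + 1980 + 3960 = 5998.

5998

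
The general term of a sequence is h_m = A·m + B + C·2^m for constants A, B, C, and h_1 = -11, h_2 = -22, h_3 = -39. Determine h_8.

-808

At m = 1, 2, 3: A + B + 2C = -11; 2A + B + 4C = -22; 3A + B + 8C = -39.
Subtracting the first from the second: A + 2C = -11.
Subtracting the second from the third: A + 4C = -17.
Solving: C = -3, A = -5, then B = 0.
Therefore h_8 = -40 + 0 + (-3)·256 = -808.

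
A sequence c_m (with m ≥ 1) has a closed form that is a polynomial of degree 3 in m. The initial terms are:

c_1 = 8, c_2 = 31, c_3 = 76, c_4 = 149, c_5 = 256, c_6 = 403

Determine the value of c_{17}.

1st diffs: 23, 45, 73, 107, 147.
2nd diffs: 22, 28, 34, 40.
3rd diffs: 6, 6, 6 (constant).
Newton forward-difference form: c_m = 8 + 23·C(m-1,1) + 22·C(m-1,2) + 6·C(m-1,3).
At m = 17: m-1 = 16, so c_{17} = 8 + 368 + 2640 + 3360 = 6376.

6376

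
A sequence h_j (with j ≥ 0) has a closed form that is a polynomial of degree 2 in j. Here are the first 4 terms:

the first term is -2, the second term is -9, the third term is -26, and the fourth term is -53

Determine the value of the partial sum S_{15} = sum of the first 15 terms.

-5315

1st diffs: -7, -17, -27.
2nd diffs: -10, -10 (constant).
Newton forward-difference form: h_j = -2 + (-7)·C(j,1) + (-10)·C(j,2).
Continuing: …, -90, -137, -194, -261, …, h_{14} = -1010.
Summing j = 0..14 (15 terms) gives -5315.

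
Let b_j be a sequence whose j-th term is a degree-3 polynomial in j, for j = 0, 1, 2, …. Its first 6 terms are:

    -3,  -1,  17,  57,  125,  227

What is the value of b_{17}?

1st diffs: 2, 18, 40, 68, 102.
2nd diffs: 16, 22, 28, 34.
3rd diffs: 6, 6, 6 (constant).
So b_j = j^3 + 5j^2 - 4j - 3.
Evaluating at j = 17 gives b_{17} = 6287.

6287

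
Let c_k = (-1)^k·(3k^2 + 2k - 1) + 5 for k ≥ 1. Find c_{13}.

-527

(-1)^13 = -1; 3k^2 + 2k - 1 at k=13 is 532; so c_{13} = -527.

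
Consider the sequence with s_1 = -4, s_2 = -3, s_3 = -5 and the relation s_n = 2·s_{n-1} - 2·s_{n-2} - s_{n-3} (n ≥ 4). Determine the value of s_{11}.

-275

Iterate the recurrence:
s_4 = 0  s_5 = 13  s_6 = 31  s_7 = 36  s_8 = -3  s_9 = -109  s_{10} = -248  s_{11} = -275.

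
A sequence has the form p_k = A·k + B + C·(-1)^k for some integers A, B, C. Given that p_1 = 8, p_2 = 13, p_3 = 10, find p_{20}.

31

At k = 1, 2, 3: A + B - C = 8; 2A + B + C = 13; 3A + B - C = 10.
Subtracting the first from the second: A + 2C = 5.
Subtracting the second from the third: A - 2C = -3.
Solving: C = 2, A = 1, then B = 9.
So p_k = 1·k + 9 + 2·(-1)^k; at k=20 this is 31.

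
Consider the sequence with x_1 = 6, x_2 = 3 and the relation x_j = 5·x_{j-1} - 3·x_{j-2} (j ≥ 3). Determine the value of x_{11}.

-713883

Compute successive terms:
x_3 = -3; x_4 = -24; x_5 = -111; x_6 = -483; x_7 = -2082; x_8 = -8961; x_9 = -38559; x_{10} = -165912; x_{11} = -713883.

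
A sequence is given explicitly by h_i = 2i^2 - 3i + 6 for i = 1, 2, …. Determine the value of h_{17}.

h_{17} = 2·17^2 - 3·17 + 6 = 533.

533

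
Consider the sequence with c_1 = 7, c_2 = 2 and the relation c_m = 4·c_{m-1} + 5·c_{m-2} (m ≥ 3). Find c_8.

117182

Compute successive terms:
c_3 = 43;  c_4 = 182;  c_5 = 943;  c_6 = 4682;  c_7 = 23443;  c_8 = 117182.
(Characteristic roots are 5 and -1.)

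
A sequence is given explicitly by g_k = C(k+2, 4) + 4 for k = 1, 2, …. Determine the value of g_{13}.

C(15, 4) = 1365, so g_{13} = 1369.

1369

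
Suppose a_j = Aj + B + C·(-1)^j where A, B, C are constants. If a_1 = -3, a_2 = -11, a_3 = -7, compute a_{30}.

-67

Plug in j = 1, 2, 3: A + B - C = -3; 2A + B + C = -11; 3A + B - C = -7.
Subtracting the first from the second: A + 2C = -8.
Subtracting the second from the third: A - 2C = 4.
Solving: C = -3, A = -2, then B = -4.
So a_j = -2·j + (-4) + (-3)·(-1)^j; at j=30 this is -67.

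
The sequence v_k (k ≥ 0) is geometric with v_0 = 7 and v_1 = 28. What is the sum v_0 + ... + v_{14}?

2505397587

Common ratio r = 4.
v_k = 7·4^(k-0).
S = 7·(4^15 - 1)/(4 - 1) = 7·(1073741824 - 1)/(3) = 2505397587.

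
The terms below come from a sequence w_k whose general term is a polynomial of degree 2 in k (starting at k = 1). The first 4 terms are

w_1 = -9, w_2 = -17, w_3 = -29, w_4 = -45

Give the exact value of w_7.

-117

1st diffs: -8, -12, -16.
2nd diffs: -4, -4 (constant).
So w_k = -2k^2 - 2k - 5.
Evaluating at k = 7 gives w_7 = -117.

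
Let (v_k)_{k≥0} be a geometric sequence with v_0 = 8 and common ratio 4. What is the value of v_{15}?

v_k = 8·4^(k-0).
v_{15} = 8·4^15 = 8589934592.

8589934592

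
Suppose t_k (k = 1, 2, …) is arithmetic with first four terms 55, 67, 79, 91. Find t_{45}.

Common difference d = 12.
t_k = 55 + (k - 1)·12.
t_{45} = 55 + 44·12 = 583.

583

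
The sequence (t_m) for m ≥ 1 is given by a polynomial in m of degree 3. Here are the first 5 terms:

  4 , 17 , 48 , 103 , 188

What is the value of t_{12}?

2127

1st diffs: 13, 31, 55, 85.
2nd diffs: 18, 24, 30.
3rd diffs: 6, 6 (constant).
Newton forward-difference form: t_m = 4 + 13·C(m-1,1) + 18·C(m-1,2) + 6·C(m-1,3).
At m = 12: m-1 = 11, so t_{12} = 4 + 143 + 990 + 990 = 2127.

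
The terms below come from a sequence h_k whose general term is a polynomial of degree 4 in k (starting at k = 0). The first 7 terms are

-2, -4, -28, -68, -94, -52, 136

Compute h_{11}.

1st diffs: -2, -24, -40, -26, 42, 188.
2nd diffs: -22, -16, 14, 68, 146.
3rd diffs: 6, 30, 54, 78.
4th diffs: 24, 24, 24 (constant).
Newton forward-difference form: h_k = -2 + (-2)·C(k,1) + (-22)·C(k,2) + 6·C(k,3) + 24·C(k,4).
At k = 11: k = 11, so h_{11} = -2 - 22 - 1210 + 990 + 7920 = 7676.

7676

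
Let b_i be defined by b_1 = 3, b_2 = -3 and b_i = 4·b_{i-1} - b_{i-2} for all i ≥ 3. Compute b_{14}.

-29919243

Compute successive terms:
b_3 = -15  b_4 = -57  b_5 = -213  …  b_{11} = -575583  b_{12} = -2148105  b_{13} = -8016837  b_{14} = -29919243.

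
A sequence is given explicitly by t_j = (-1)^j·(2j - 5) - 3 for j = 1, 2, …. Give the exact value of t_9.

-16

(-1)^9 = -1; 2j - 5 at j=9 is 13; so t_9 = -16.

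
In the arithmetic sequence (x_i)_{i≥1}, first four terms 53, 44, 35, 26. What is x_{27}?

Common difference d = -9.
x_i = 53 + (i - 1)·(-9).
x_{27} = 53 + 26·(-9) = -181.

-181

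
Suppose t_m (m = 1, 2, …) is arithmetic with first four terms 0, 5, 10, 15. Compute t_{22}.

105

Common difference d = 5.
t_m = 0 + (m - 1)·5.
t_{22} = 0 + 21·5 = 105.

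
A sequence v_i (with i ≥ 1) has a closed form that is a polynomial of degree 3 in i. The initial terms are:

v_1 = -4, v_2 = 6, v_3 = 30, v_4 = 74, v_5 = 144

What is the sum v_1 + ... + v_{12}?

1st diffs: 10, 24, 44, 70.
2nd diffs: 14, 20, 26.
3rd diffs: 6, 6 (constant).
So v_i = i^3 + i^2 - 6.
Continuing: …, 246, 386, 570, 804, …, v_{12} = 1866.
Summing i = 1..12 (12 terms) gives 6662.

6662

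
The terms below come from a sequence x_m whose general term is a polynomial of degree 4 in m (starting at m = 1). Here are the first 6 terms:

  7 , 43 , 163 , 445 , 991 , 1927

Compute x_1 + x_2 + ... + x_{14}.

160076

1st diffs: 36, 120, 282, 546, 936.
2nd diffs: 84, 162, 264, 390.
3rd diffs: 78, 102, 126.
4th diffs: 24, 24 (constant).
Newton forward-difference form: x_m = 7 + 36·C(m-1,1) + 84·C(m-1,2) + 78·C(m-1,3) + 24·C(m-1,4).
Continuing: …, 3403, 5593, 8695, 12931, …, x_{14} = 46495.
Summing m = 1..14 (14 terms) gives 160076.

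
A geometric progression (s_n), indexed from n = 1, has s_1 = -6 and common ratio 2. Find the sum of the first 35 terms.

s_n = (-6)·2^(n-1).
S = (-6)·(2^35 - 1)/(2 - 1) = (-6)·(34359738368 - 1)/(1) = -206158430202.

-206158430202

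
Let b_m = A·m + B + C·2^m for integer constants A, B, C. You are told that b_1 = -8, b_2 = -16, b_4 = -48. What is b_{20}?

Write the equations: A + B + 2C = -8; 2A + B + 4C = -16; 4A + B + 16C = -48.
Subtracting the first from the second: A + 2C = -8.
Subtracting the second from the third: 2A + 12C = -32.
Solving: C = -2, A = -4, then B = 0.
So b_m = -4·m + 0 + (-2)·2^m; at m=20 this is -2097232.

-2097232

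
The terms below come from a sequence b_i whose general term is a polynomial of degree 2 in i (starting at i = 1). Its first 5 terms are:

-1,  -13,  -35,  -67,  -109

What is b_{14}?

1st diffs: -12, -22, -32, -42.
2nd diffs: -10, -10, -10 (constant).
So b_i = -5i^2 + 3i + 1.
Evaluating at i = 14 gives b_{14} = -937.

-937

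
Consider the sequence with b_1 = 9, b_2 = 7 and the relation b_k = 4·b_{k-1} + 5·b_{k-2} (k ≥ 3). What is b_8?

208327

b_3 = 73, b_4 = 327, b_5 = 1673, b_6 = 8327, b_7 = 41673, b_8 = 208327.
(Characteristic roots are 5 and -1.)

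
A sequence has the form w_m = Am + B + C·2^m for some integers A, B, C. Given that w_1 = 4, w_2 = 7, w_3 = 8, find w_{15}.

-32692

Write the equations: A + B + 2C = 4; 2A + B + 4C = 7; 3A + B + 8C = 8.
Subtracting the first from the second: A + 2C = 3.
Subtracting the second from the third: A + 4C = 1.
Solving: C = -1, A = 5, then B = 1.
Therefore w_{15} = 75 + 1 + (-1)·32768 = -32692.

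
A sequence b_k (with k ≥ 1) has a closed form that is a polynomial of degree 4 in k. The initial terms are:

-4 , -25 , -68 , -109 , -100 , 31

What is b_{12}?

10435

1st diffs: -21, -43, -41, 9, 131.
2nd diffs: -22, 2, 50, 122.
3rd diffs: 24, 48, 72.
4th diffs: 24, 24 (constant).
Newton forward-difference form: b_k = -4 + (-21)·C(k-1,1) + (-22)·C(k-1,2) + 24·C(k-1,3) + 24·C(k-1,4).
At k = 12: k-1 = 11, so b_{12} = -4 - 231 - 1210 + 3960 + 7920 = 10435.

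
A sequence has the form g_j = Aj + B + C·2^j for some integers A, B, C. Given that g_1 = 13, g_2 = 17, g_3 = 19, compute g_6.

Write the equations: A + B + 2C = 13; 2A + B + 4C = 17; 3A + B + 8C = 19.
Subtracting the first from the second: A + 2C = 4.
Subtracting the second from the third: A + 4C = 2.
Solving: C = -1, A = 6, then B = 9.
Hence g_6 = 6·6 + 9 + (-1)·64 = -19.

-19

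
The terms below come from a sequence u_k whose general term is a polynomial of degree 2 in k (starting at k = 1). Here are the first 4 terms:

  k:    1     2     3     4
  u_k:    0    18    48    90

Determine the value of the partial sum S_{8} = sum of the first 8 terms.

1176

1st diffs: 18, 30, 42.
2nd diffs: 12, 12 (constant).
So u_k = 6k^2 - 6.
Continuing: 144, 210, 288, 378.
Summing k = 1..8 (8 terms) gives 1176.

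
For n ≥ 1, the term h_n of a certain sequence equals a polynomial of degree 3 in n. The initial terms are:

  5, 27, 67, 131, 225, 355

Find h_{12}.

2227

1st diffs: 22, 40, 64, 94, 130.
2nd diffs: 18, 24, 30, 36.
3rd diffs: 6, 6, 6 (constant).
Newton forward-difference form: h_n = 5 + 22·C(n-1,1) + 18·C(n-1,2) + 6·C(n-1,3).
At n = 12: n-1 = 11, so h_{12} = 5 + 242 + 990 + 990 = 2227.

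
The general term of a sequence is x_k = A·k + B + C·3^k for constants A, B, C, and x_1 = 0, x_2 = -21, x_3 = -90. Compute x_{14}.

-19131825

Write the equations: A + B + 3C = 0; 2A + B + 9C = -21; 3A + B + 27C = -90.
Subtracting the first from the second: A + 6C = -21.
Subtracting the second from the third: A + 18C = -69.
Solving: C = -4, A = 3, then B = 9.
So x_k = 3·k + 9 + (-4)·3^k; at k=14 this is -19131825.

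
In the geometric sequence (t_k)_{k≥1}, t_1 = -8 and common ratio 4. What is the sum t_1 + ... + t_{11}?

-11184808

t_k = (-8)·4^(k-1).
S = (-8)·(4^11 - 1)/(4 - 1) = (-8)·(4194304 - 1)/(3) = -11184808.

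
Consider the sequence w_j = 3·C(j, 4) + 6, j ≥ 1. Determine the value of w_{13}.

C(13, 4) = 715, so w_{13} = 2151.

2151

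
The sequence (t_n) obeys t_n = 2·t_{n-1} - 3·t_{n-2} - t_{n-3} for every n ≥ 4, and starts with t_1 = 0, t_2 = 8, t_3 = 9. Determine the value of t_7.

-23

Step forward from the initial values:
t_4 = -6  t_5 = -47  t_6 = -85  t_7 = -23.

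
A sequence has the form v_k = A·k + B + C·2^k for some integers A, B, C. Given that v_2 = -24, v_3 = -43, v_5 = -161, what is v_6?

-320

At k = 2, 3, 5: 2A + B + 4C = -24; 3A + B + 8C = -43; 5A + B + 32C = -161.
Subtracting the first from the second: A + 4C = -19.
Subtracting the second from the third: 2A + 24C = -118.
Solving: C = -5, A = 1, then B = -6.
Therefore v_6 = 6 + (-6) + (-5)·64 = -320.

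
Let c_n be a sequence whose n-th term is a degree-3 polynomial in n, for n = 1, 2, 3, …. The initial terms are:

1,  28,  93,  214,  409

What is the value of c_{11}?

4141

1st diffs: 27, 65, 121, 195.
2nd diffs: 38, 56, 74.
3rd diffs: 18, 18 (constant).
Newton forward-difference form: c_n = 1 + 27·C(n-1,1) + 38·C(n-1,2) + 18·C(n-1,3).
At n = 11: n-1 = 10, so c_{11} = 1 + 270 + 1710 + 2160 = 4141.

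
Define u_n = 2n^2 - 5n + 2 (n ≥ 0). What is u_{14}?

u_{14} = 2·14^2 - 5·14 + 2 = 324.

324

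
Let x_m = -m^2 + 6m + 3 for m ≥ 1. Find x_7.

-4

x_7 = -1·7^2 + 6·7 + 3 = -4.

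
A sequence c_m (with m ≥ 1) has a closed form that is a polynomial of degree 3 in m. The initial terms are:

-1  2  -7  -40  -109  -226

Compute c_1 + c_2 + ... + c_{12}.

-8394

1st diffs: 3, -9, -33, -69, -117.
2nd diffs: -12, -24, -36, -48.
3rd diffs: -12, -12, -12 (constant).
Newton forward-difference form: c_m = -1 + 3·C(m-1,1) + (-12)·C(m-1,2) + (-12)·C(m-1,3).
Continuing: …, -403, -652, -985, -1414, …, c_{12} = -2608.
Summing m = 1..12 (12 terms) gives -8394.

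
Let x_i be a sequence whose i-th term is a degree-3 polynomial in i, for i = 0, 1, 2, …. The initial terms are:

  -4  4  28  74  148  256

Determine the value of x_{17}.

6388

1st diffs: 8, 24, 46, 74, 108.
2nd diffs: 16, 22, 28, 34.
3rd diffs: 6, 6, 6 (constant).
Newton forward-difference form: x_i = -4 + 8·C(i,1) + 16·C(i,2) + 6·C(i,3).
At i = 17: i = 17, so x_{17} = -4 + 136 + 2176 + 4080 = 6388.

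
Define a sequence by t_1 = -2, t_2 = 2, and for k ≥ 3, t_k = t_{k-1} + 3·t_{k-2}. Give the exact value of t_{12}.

-1588

Iterate the recurrence:
t_3 = -4;  t_4 = 2;  t_5 = -10;  t_6 = -4;  t_7 = -34;  t_8 = -46;  t_9 = -148;  t_{10} = -286;  t_{11} = -730;  t_{12} = -1588.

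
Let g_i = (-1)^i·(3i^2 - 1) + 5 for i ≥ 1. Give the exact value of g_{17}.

-861

(-1)^17 = -1; 3i^2 - 1 at i=17 is 866; so g_{17} = -861.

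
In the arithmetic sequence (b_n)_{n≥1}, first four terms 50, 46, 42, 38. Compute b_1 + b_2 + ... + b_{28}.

-112

Common difference d = -4.
b_n = 50 + (n - 1)·(-4).
b_{28} = -58; S = 28·(50 + (-58))/2 = -112.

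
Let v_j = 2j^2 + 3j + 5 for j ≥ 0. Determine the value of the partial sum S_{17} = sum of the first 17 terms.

Over j = 0..16: Σj = 136, Σj² = 1496.
Total = (2)·1496 + (3)·136 + (5)·17 = 3485.

3485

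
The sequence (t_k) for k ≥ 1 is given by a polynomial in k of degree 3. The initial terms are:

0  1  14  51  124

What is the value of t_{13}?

1st diffs: 1, 13, 37, 73.
2nd diffs: 12, 24, 36.
3rd diffs: 12, 12 (constant).
Newton forward-difference form: t_k = 1·C(k-1,1) + 12·C(k-1,2) + 12·C(k-1,3).
At k = 13: k-1 = 12, so t_{13} = 12 + 792 + 2640 = 3444.

3444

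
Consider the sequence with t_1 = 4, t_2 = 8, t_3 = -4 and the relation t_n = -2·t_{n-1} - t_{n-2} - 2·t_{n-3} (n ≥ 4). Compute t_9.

Compute successive terms:
t_4 = -8; t_5 = 4; t_6 = 8; t_7 = -4; t_8 = -8; t_9 = 4.

4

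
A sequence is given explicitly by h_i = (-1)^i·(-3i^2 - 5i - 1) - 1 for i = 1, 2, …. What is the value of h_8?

-234

(-1)^8 = 1; -3i^2 - 5i - 1 at i=8 is -233; so h_8 = -234.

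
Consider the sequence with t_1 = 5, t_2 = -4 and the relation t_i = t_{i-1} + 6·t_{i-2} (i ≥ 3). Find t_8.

2138

Compute successive terms:
t_3 = 26, t_4 = 2, t_5 = 158, t_6 = 170, t_7 = 1118, t_8 = 2138.
(Characteristic roots are 3 and -2.)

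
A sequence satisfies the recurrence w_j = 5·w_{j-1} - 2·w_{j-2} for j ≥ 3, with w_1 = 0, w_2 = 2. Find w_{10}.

w_3 = 10; w_4 = 46; w_5 = 210; w_6 = 958; w_7 = 4370; w_8 = 19934; w_9 = 90930; w_{10} = 414782.

414782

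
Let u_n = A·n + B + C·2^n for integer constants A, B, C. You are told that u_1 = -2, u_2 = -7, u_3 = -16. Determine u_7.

Plug in n = 1, 2, 3: A + B + 2C = -2; 2A + B + 4C = -7; 3A + B + 8C = -16.
Subtracting the first from the second: A + 2C = -5.
Subtracting the second from the third: A + 4C = -9.
Solving: C = -2, A = -1, then B = 3.
Therefore u_7 = -7 + 3 + (-2)·128 = -260.

-260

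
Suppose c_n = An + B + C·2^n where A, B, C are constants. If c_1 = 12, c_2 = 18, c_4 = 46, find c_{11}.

Plug in n = 1, 2, 4: A + B + 2C = 12; 2A + B + 4C = 18; 4A + B + 16C = 46.
Subtracting the first from the second: A + 2C = 6.
Subtracting the second from the third: 2A + 12C = 28.
Solving: C = 2, A = 2, then B = 6.
So c_n = 2·n + 6 + 2·2^n; at n=11 this is 4124.

4124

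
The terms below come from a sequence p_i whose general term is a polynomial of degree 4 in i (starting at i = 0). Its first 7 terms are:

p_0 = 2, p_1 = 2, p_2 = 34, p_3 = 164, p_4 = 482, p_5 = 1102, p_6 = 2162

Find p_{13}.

1st diffs: 0, 32, 130, 318, 620, 1060.
2nd diffs: 32, 98, 188, 302, 440.
3rd diffs: 66, 90, 114, 138.
4th diffs: 24, 24, 24 (constant).
Newton forward-difference form: p_i = 2 + 32·C(i,2) + 66·C(i,3) + 24·C(i,4).
At i = 13: i = 13, so p_{13} = 2 + 2496 + 18876 + 17160 = 38534.

38534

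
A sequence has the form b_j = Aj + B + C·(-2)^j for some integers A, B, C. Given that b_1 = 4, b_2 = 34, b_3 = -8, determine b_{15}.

The three given values yield: A + B - 2C = 4; 2A + B + 4C = 34; 3A + B - 8C = -8.
Subtracting the first from the second: A + 6C = 30.
Subtracting the second from the third: A - 12C = -42.
Solving: C = 4, A = 6, then B = 6.
Therefore b_{15} = 90 + 6 + 4·(-32768) = -130976.

-130976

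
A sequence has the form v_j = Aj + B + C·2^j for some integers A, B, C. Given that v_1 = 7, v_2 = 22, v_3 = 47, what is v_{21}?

10485857

At j = 1, 2, 3: A + B + 2C = 7; 2A + B + 4C = 22; 3A + B + 8C = 47.
Subtracting the first from the second: A + 2C = 15.
Subtracting the second from the third: A + 4C = 25.
Solving: C = 5, A = 5, then B = -8.
Therefore v_{21} = 105 + (-8) + 5·2097152 = 10485857.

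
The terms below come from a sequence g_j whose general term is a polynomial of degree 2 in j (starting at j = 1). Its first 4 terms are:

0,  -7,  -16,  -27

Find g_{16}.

-315

1st diffs: -7, -9, -11.
2nd diffs: -2, -2 (constant).
Newton forward-difference form: g_j = (-7)·C(j-1,1) + (-2)·C(j-1,2).
At j = 16: j-1 = 15, so g_{16} = -105 - 210 = -315.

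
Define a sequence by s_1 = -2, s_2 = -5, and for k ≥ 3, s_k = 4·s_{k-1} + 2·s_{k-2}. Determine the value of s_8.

-41576

Applying the relation repeatedly:
s_3 = -24, s_4 = -106, s_5 = -472, s_6 = -2100, s_7 = -9344, s_8 = -41576.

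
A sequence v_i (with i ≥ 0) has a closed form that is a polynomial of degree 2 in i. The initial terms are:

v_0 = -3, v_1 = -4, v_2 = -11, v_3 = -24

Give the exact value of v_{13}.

1st diffs: -1, -7, -13.
2nd diffs: -6, -6 (constant).
Newton forward-difference form: v_i = -3 + (-1)·C(i,1) + (-6)·C(i,2).
At i = 13: i = 13, so v_{13} = -3 - 13 - 468 = -484.

-484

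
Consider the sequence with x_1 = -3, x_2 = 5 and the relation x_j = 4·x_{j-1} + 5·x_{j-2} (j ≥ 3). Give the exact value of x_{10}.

Compute successive terms:
x_3 = 5, x_4 = 45, x_5 = 205, x_6 = 1045, x_7 = 5205, x_8 = 26045, x_9 = 130205, x_{10} = 651045.
(Characteristic roots are 5 and -1.)

651045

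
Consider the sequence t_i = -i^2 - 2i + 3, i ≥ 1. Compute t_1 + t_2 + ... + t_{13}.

-962

Over i = 1..13: Σi = 91, Σi² = 819.
Total = (-1)·819 + (-2)·91 + (3)·13 = -962.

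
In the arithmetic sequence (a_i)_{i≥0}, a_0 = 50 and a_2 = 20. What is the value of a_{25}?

-325

Common difference d = (20 - 50) / (2 - 0) = -15.
a_i = 50 + (i - 0)·(-15).
a_{25} = 50 + 25·(-15) = -325.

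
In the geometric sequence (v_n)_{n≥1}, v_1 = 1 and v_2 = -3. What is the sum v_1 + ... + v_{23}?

23535794707

Common ratio r = -3.
v_n = 1·(-3)^(n-1).
S = 1·((-3)^23 - 1)/(-3 - 1) = 1·(-94143178827 - 1)/(-4) = 23535794707.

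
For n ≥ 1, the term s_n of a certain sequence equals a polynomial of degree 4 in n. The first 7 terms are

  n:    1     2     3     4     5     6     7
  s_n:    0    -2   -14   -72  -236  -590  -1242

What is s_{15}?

1st diffs: -2, -12, -58, -164, -354, -652.
2nd diffs: -10, -46, -106, -190, -298.
3rd diffs: -36, -60, -84, -108.
4th diffs: -24, -24, -24 (constant).
So s_n = -n^4 + 4n^3 - 4n^2 - 3n + 4.
Evaluating at n = 15 gives s_{15} = -38066.

-38066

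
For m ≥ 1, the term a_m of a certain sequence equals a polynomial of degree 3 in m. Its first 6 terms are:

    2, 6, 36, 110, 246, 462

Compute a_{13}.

1st diffs: 4, 30, 74, 136, 216.
2nd diffs: 26, 44, 62, 80.
3rd diffs: 18, 18, 18 (constant).
So a_m = 3m^3 - 5m^2 - 2m + 6.
Evaluating at m = 13 gives a_{13} = 5726.

5726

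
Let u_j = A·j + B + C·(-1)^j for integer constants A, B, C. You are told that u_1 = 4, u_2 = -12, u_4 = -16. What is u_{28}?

-64

The three given values yield: A + B - C = 4; 2A + B + C = -12; 4A + B + C = -16.
Subtracting the first from the second: A + 2C = -16.
Subtracting the second from the third: 2A = -4.
Solving: C = -7, A = -2, then B = -1.
Hence u_{28} = -2·28 + (-1) + (-7)·1 = -64.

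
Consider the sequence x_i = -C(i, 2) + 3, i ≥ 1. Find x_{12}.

C(12, 2) = 66, so x_{12} = -63.

-63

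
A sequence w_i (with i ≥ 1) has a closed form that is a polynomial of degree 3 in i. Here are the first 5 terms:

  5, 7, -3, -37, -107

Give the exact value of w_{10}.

1st diffs: 2, -10, -34, -70.
2nd diffs: -12, -24, -36.
3rd diffs: -12, -12 (constant).
Newton forward-difference form: w_i = 5 + 2·C(i-1,1) + (-12)·C(i-1,2) + (-12)·C(i-1,3).
At i = 10: i-1 = 9, so w_{10} = 5 + 18 - 432 - 1008 = -1417.

-1417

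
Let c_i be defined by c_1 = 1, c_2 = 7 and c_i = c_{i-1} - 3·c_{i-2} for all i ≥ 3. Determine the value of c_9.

-284

Applying the relation repeatedly:
c_3 = 4, c_4 = -17, c_5 = -29, c_6 = 22, c_7 = 109, c_8 = 43, c_9 = -284.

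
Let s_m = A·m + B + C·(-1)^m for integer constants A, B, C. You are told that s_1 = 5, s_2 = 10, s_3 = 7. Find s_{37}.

41

The three given values yield: A + B - C = 5; 2A + B + C = 10; 3A + B - C = 7.
Subtracting the first from the second: A + 2C = 5.
Subtracting the second from the third: A - 2C = -3.
Solving: C = 2, A = 1, then B = 6.
Therefore s_{37} = 37 + 6 + 2·(-1) = 41.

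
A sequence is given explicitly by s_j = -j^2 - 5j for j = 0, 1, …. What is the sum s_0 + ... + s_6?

Over j = 0..6: Σj = 21, Σj² = 91.
Total = (-1)·91 + (-5)·21 = -196.

-196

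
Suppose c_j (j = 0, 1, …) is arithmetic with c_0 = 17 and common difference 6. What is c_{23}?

155

c_j = 17 + (j - 0)·6.
c_{23} = 17 + 23·6 = 155.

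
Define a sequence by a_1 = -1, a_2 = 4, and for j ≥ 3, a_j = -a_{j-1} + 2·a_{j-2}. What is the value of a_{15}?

-27306

a_3 = -6, a_4 = 14, a_5 = -26, …, a_{12} = 3414, a_{13} = -6826, a_{14} = 13654, a_{15} = -27306.
(Characteristic roots are 1 and -2.)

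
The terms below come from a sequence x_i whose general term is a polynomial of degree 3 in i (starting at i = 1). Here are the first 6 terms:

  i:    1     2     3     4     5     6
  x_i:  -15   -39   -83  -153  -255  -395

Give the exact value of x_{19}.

1st diffs: -24, -44, -70, -102, -140.
2nd diffs: -20, -26, -32, -38.
3rd diffs: -6, -6, -6 (constant).
So x_i = -i^3 - 4i^2 - 5i - 5.
Evaluating at i = 19 gives x_{19} = -8403.

-8403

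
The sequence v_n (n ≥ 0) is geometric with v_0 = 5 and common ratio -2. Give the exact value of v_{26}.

335544320

v_n = 5·(-2)^(n-0).
v_{26} = 5·(-2)^26 = 335544320.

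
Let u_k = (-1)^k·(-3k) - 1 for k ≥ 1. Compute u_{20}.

(-1)^20 = 1; -3k at k=20 is -60; so u_{20} = -61.

-61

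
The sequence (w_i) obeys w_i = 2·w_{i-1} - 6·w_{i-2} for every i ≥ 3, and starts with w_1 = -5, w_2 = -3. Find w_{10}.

Iterate the recurrence:
w_3 = 24  w_4 = 66  w_5 = -12  w_6 = -420  w_7 = -768  w_8 = 984  w_9 = 6576  w_{10} = 7248.

7248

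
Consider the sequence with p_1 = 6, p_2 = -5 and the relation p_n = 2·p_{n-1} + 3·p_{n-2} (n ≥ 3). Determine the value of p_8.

Applying the relation repeatedly:
p_3 = 8, p_4 = 1, p_5 = 26, p_6 = 55, p_7 = 188, p_8 = 541.
(Characteristic roots are 3 and -1.)

541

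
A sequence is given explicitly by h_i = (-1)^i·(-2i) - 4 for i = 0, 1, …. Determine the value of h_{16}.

-36

(-1)^16 = 1; -2i at i=16 is -32; so h_{16} = -36.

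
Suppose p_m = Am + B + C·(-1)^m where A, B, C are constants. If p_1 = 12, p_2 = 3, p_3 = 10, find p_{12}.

-7

At m = 1, 2, 3: A + B - C = 12; 2A + B + C = 3; 3A + B - C = 10.
Subtracting the first from the second: A + 2C = -9.
Subtracting the second from the third: A - 2C = 7.
Solving: C = -4, A = -1, then B = 9.
Hence p_{12} = -1·12 + 9 + (-4)·1 = -7.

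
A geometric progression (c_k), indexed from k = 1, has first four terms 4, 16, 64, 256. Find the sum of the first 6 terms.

Common ratio r = 4.
c_k = 4·4^(k-1).
S = 4·(4^6 - 1)/(4 - 1) = 4·(4096 - 1)/(3) = 5460.

5460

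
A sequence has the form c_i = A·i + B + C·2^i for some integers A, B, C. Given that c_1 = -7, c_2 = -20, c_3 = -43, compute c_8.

-1298

The three given values yield: A + B + 2C = -7; 2A + B + 4C = -20; 3A + B + 8C = -43.
Subtracting the first from the second: A + 2C = -13.
Subtracting the second from the third: A + 4C = -23.
Solving: C = -5, A = -3, then B = 6.
Hence c_8 = -3·8 + 6 + (-5)·256 = -1298.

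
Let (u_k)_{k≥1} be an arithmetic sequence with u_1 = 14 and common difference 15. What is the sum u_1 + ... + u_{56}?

u_k = 14 + (k - 1)·15.
u_{56} = 839; S = 56·(14 + 839)/2 = 23884.

23884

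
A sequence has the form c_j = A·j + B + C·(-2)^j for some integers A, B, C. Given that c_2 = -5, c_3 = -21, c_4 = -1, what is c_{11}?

-2093

At j = 2, 3, 4: 2A + B + 4C = -5; 3A + B - 8C = -21; 4A + B + 16C = -1.
Subtracting the first from the second: A - 12C = -16.
Subtracting the second from the third: A + 24C = 20.
Solving: C = 1, A = -4, then B = -1.
Hence c_{11} = -4·11 + (-1) + 1·(-2048) = -2093.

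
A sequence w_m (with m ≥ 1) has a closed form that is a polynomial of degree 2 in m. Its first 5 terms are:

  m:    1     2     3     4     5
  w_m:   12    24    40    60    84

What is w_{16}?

612

1st diffs: 12, 16, 20, 24.
2nd diffs: 4, 4, 4 (constant).
Newton forward-difference form: w_m = 12 + 12·C(m-1,1) + 4·C(m-1,2).
At m = 16: m-1 = 15, so w_{16} = 12 + 180 + 420 = 612.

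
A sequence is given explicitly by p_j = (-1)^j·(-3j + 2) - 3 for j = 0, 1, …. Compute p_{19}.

52

(-1)^19 = -1; -3j + 2 at j=19 is -55; so p_{19} = 52.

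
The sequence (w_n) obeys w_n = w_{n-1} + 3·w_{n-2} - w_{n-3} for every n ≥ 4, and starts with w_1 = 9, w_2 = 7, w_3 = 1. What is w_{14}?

17847

Compute successive terms:
w_4 = 13;  w_5 = 9;  w_6 = 47;  …;  w_{11} = 1641;  w_{12} = 3853;  w_{13} = 7929;  w_{14} = 17847.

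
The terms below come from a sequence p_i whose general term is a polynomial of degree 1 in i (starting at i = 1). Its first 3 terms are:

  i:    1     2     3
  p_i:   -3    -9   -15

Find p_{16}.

1st diffs: -6, -6 (constant).
So p_i = -6i + 3.
Evaluating at i = 16 gives p_{16} = -93.

-93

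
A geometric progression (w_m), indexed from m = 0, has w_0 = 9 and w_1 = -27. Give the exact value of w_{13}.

-14348907

Common ratio r = -3.
w_m = 9·(-3)^(m-0).
w_{13} = 9·(-3)^13 = -14348907.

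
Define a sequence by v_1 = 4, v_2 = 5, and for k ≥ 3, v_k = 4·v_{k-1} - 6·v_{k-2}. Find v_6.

v_3 = -4, v_4 = -46, v_5 = -160, v_6 = -364.

-364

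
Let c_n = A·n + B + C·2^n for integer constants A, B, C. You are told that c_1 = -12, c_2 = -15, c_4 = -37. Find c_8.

-513

Plug in n = 1, 2, 4: A + B + 2C = -12; 2A + B + 4C = -15; 4A + B + 16C = -37.
Subtracting the first from the second: A + 2C = -3.
Subtracting the second from the third: 2A + 12C = -22.
Solving: C = -2, A = 1, then B = -9.
Therefore c_8 = 8 + (-9) + (-2)·256 = -513.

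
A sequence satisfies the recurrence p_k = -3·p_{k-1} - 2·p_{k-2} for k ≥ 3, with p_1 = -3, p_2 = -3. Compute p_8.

-759

Compute successive terms:
p_3 = 15, p_4 = -39, p_5 = 87, p_6 = -183, p_7 = 375, p_8 = -759.
(Characteristic roots are -1 and -2.)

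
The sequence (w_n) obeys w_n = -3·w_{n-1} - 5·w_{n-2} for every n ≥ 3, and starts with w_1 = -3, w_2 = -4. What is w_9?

Compute successive terms:
w_3 = 27;  w_4 = -61;  w_5 = 48;  w_6 = 161;  w_7 = -723;  w_8 = 1364;  w_9 = -477.

-477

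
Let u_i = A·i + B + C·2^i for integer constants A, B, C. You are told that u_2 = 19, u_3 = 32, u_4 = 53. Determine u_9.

1070

The three given values yield: 2A + B + 4C = 19; 3A + B + 8C = 32; 4A + B + 16C = 53.
Subtracting the first from the second: A + 4C = 13.
Subtracting the second from the third: A + 8C = 21.
Solving: C = 2, A = 5, then B = 1.
Hence u_9 = 5·9 + 1 + 2·512 = 1070.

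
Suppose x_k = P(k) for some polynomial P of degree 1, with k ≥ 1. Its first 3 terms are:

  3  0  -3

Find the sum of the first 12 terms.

1st diffs: -3, -3 (constant).
So x_k = -3k + 6.
Continuing: …, -6, -9, -12, -15, …, x_{12} = -30.
Summing k = 1..12 (12 terms) gives -162.

-162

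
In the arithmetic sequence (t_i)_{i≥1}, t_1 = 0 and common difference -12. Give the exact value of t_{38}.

t_i = 0 + (i - 1)·(-12).
t_{38} = 0 + 37·(-12) = -444.

-444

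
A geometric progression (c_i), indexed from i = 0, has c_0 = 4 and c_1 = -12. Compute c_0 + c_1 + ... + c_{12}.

Common ratio r = -3.
c_i = 4·(-3)^(i-0).
S = 4·((-3)^13 - 1)/(-3 - 1) = 4·(-1594323 - 1)/(-4) = 1594324.

1594324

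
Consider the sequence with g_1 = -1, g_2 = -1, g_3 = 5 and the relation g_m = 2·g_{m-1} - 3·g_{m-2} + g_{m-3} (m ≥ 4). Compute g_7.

Step forward from the initial values:
g_4 = 12, g_5 = 8, g_6 = -15, g_7 = -42.

-42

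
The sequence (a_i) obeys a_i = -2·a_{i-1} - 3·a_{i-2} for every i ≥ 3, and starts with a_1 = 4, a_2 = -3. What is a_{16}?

5529

Applying the relation repeatedly:
a_3 = -6, a_4 = 21, a_5 = -24, …, a_{13} = 1776, a_{14} = -5127, a_{15} = 4926, a_{16} = 5529.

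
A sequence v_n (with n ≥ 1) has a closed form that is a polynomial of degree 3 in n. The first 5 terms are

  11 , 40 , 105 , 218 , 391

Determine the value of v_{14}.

6628

1st diffs: 29, 65, 113, 173.
2nd diffs: 36, 48, 60.
3rd diffs: 12, 12 (constant).
Newton forward-difference form: v_n = 11 + 29·C(n-1,1) + 36·C(n-1,2) + 12·C(n-1,3).
At n = 14: n-1 = 13, so v_{14} = 11 + 377 + 2808 + 3432 = 6628.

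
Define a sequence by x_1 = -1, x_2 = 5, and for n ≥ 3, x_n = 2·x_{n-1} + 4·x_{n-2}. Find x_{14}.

3592192

x_3 = 6;  x_4 = 32;  x_5 = 88;  …;  x_{11} = 105984;  x_{12} = 343040;  x_{13} = 1110016;  x_{14} = 3592192.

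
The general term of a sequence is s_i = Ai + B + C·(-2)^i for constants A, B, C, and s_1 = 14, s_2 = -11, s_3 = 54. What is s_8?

-1241

The three given values yield: A + B - 2C = 14; 2A + B + 4C = -11; 3A + B - 8C = 54.
Subtracting the first from the second: A + 6C = -25.
Subtracting the second from the third: A - 12C = 65.
Solving: C = -5, A = 5, then B = -1.
Hence s_8 = 5·8 + (-1) + (-5)·256 = -1241.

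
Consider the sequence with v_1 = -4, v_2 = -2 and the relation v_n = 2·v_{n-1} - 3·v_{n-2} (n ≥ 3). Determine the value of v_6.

-26

Compute successive terms:
v_3 = 8, v_4 = 22, v_5 = 20, v_6 = -26.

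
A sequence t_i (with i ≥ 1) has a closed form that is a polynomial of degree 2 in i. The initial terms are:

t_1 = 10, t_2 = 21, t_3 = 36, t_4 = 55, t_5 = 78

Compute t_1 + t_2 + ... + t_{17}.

1st diffs: 11, 15, 19, 23.
2nd diffs: 4, 4, 4 (constant).
So t_i = 2i^2 + 5i + 3.
Continuing: …, 105, 136, 171, 210, …, t_{17} = 666.
Summing i = 1..17 (17 terms) gives 4386.

4386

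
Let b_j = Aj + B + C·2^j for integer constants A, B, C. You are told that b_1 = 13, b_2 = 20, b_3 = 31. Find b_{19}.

The three given values yield: A + B + 2C = 13; 2A + B + 4C = 20; 3A + B + 8C = 31.
Subtracting the first from the second: A + 2C = 7.
Subtracting the second from the third: A + 4C = 11.
Solving: C = 2, A = 3, then B = 6.
Therefore b_{19} = 57 + 6 + 2·524288 = 1048639.

1048639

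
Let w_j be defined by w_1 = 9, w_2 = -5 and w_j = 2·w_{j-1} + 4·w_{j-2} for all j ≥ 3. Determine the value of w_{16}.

Iterate the recurrence:
w_3 = 26;  w_4 = 32;  w_5 = 168;  …;  w_{13} = 1806336;  w_{14} = 5844992;  w_{15} = 18915328;  w_{16} = 61210624.

61210624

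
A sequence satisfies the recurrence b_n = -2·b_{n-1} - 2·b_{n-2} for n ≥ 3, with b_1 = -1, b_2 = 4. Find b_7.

Step forward from the initial values:
b_3 = -6, b_4 = 4, b_5 = 4, b_6 = -16, b_7 = 24.

24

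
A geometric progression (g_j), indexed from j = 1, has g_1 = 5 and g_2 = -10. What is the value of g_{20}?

Common ratio r = -2.
g_j = 5·(-2)^(j-1).
g_{20} = 5·(-2)^19 = -2621440.

-2621440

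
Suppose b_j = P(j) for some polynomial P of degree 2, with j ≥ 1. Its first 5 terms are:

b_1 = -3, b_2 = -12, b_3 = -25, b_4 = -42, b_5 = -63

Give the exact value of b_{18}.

1st diffs: -9, -13, -17, -21.
2nd diffs: -4, -4, -4 (constant).
Newton forward-difference form: b_j = -3 + (-9)·C(j-1,1) + (-4)·C(j-1,2).
At j = 18: j-1 = 17, so b_{18} = -3 - 153 - 544 = -700.

-700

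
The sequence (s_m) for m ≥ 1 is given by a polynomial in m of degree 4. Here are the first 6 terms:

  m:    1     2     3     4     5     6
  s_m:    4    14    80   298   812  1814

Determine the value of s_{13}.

48700

1st diffs: 10, 66, 218, 514, 1002.
2nd diffs: 56, 152, 296, 488.
3rd diffs: 96, 144, 192.
4th diffs: 48, 48 (constant).
So s_m = 2m^4 - 4m^3 + 2m^2 + 2m + 2.
Evaluating at m = 13 gives s_{13} = 48700.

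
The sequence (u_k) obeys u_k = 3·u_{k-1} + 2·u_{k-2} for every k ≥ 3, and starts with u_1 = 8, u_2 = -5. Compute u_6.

Applying the relation repeatedly:
u_3 = 1  u_4 = -7  u_5 = -19  u_6 = -71.

-71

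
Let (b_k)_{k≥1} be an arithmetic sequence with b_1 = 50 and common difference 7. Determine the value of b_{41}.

b_k = 50 + (k - 1)·7.
b_{41} = 50 + 40·7 = 330.

330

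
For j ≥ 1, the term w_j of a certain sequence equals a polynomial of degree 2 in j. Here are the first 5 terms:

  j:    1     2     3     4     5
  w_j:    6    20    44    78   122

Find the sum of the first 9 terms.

1st diffs: 14, 24, 34, 44.
2nd diffs: 10, 10, 10 (constant).
Newton forward-difference form: w_j = 6 + 14·C(j-1,1) + 10·C(j-1,2).
Continuing: 176, 240, 314, 398.
Summing j = 1..9 (9 terms) gives 1398.

1398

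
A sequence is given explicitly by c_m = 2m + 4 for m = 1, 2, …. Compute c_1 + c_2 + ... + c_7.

84

Over m = 1..7: Σm = 28.
Total = (2)·28 + (4)·7 = 84.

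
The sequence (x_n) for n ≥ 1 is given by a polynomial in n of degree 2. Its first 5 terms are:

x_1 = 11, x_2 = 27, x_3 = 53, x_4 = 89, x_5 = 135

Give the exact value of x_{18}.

1st diffs: 16, 26, 36, 46.
2nd diffs: 10, 10, 10 (constant).
Newton forward-difference form: x_n = 11 + 16·C(n-1,1) + 10·C(n-1,2).
At n = 18: n-1 = 17, so x_{18} = 11 + 272 + 1360 = 1643.

1643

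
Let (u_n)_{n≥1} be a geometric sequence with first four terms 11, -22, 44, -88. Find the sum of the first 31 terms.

Common ratio r = -2.
u_n = 11·(-2)^(n-1).
S = 11·((-2)^31 - 1)/(-2 - 1) = 11·(-2147483648 - 1)/(-3) = 7874106713.

7874106713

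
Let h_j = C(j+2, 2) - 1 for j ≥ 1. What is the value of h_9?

C(11, 2) = 55, so h_9 = 54.

54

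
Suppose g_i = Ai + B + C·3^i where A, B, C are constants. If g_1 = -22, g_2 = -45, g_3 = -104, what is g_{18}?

-1162261565

The three given values yield: A + B + 3C = -22; 2A + B + 9C = -45; 3A + B + 27C = -104.
Subtracting the first from the second: A + 6C = -23.
Subtracting the second from the third: A + 18C = -59.
Solving: C = -3, A = -5, then B = -8.
Therefore g_{18} = -90 + (-8) + (-3)·387420489 = -1162261565.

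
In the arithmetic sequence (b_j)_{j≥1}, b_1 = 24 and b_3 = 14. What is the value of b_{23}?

-86

Common difference d = (14 - 24) / (3 - 1) = -5.
b_j = 24 + (j - 1)·(-5).
b_{23} = 24 + 22·(-5) = -86.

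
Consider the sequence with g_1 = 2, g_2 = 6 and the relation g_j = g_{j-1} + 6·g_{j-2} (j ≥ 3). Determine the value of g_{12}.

354294

Compute successive terms:
g_3 = 18;  g_4 = 54;  g_5 = 162;  g_6 = 486;  g_7 = 1458;  g_8 = 4374;  g_9 = 13122;  g_{10} = 39366;  g_{11} = 118098;  g_{12} = 354294.
(Characteristic roots are 3 and -2.)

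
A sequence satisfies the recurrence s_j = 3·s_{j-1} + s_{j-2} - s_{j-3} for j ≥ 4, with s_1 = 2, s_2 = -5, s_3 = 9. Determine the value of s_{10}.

24987

Compute successive terms:
s_4 = 20  s_5 = 74  s_6 = 233  s_7 = 753  s_8 = 2418  s_9 = 7774  s_{10} = 24987.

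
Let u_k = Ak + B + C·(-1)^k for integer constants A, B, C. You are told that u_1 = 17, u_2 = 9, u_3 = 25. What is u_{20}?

Plug in k = 1, 2, 3: A + B - C = 17; 2A + B + C = 9; 3A + B - C = 25.
Subtracting the first from the second: A + 2C = -8.
Subtracting the second from the third: A - 2C = 16.
Solving: C = -6, A = 4, then B = 7.
Hence u_{20} = 4·20 + 7 + (-6)·1 = 81.

81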